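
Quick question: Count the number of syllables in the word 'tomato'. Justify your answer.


Break 'tomato' into syllables: to-ma-to -> to | ma | to = 3 syllables

3 syllables


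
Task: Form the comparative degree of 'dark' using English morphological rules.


Apply comparative formation (add -er): 'dark' -> 'darker'.

darker


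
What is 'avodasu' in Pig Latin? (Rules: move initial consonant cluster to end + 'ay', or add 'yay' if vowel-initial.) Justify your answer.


'avodasu' starts with a vowel, so add 'yay': 'avodasuyay'.

avodasuyay


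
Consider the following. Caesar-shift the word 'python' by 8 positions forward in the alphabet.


Shift each letter by 8: p -> x, y -> g, t -> b, h -> p, o -> w, n -> v. Result: 'xgbpwv'.

xgbpwv


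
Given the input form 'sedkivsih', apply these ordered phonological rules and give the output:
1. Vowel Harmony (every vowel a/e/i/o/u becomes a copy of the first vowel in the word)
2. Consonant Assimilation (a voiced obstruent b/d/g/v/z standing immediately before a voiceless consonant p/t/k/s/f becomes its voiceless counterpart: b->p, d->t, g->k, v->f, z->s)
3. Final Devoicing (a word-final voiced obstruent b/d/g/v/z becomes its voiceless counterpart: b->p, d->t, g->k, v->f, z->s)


Starting form: 'sedkivsih'
Rule 1: Vowel Harmony: all vowels become 'e' (matching first vowel). 'sedkivsih' -> 'sedkevseh'
Rule 2: Consonant Assimilation: voiced obstruent before voiceless consonant becomes voiceless ('dk' -> 'tk', 'vs' -> 'fs'). 'sedkevseh' -> 'setkefseh'
Rule 3: Final Devoicing: final consonant 'h' is not one of the voiced obstruents b/d/g/v/z. No change.
Final form: 'setkefseh'

setkefseh


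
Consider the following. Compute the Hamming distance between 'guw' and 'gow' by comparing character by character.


Alignment:
Position 1: 'g' vs 'g' = match
Position 2: 'u' vs 'o' = DIFFER
Position 3: 'w' vs 'w' = match
Total differences: 1

1


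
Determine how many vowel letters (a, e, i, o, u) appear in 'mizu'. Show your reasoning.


Vowels in 'mizu': i, u = 2 vowels.

2


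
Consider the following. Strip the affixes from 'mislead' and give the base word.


Remove prefix 'mis' from 'mislead' to get root 'lead'.

lead


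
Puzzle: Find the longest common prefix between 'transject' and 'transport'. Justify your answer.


Compare from the start: 5 characters match: 'trans'. Mismatch at position 6: 'j' vs 'p'.

trans


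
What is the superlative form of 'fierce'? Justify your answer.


Apply superlative formation (ends in e: add -st): 'fierce' -> 'fiercest'.

fiercest


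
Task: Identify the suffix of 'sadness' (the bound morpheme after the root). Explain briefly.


The word 'sadness' = 'sad' (root) + '-ness' (suffix). The suffix is '-ness'.

ness


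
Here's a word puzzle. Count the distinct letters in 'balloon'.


Unique letters in 'balloon': {a, b, l, n, o} = 5 distinct letters.

5


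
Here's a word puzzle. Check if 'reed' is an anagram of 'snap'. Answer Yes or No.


Sorted letters of 'reed': 'deer'
Sorted letters of 'snap': 'anps'
They do not match.

No


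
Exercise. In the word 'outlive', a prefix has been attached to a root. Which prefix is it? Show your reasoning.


The word 'outlive' = 'out' (prefix) + 'live' (root). The prefix is 'out'.

out


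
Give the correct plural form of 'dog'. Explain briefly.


Apply rule: Add -s. 'dog' becomes 'dogs'.

dogs


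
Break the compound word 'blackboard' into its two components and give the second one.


Split 'blackboard' into 'black' + 'board'. The second part is 'board'.

board


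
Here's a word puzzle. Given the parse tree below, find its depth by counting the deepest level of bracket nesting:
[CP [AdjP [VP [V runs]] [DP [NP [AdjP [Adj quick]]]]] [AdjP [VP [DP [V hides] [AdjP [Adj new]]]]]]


Count bracket nesting levels:
'[' at pos 0: depth = 1
'[' at pos 4: depth = 2
'[' at pos 10: depth = 3
'[' at pos 14: depth = 4
'[' at pos 24: depth = 3
'[' at pos 28: depth = 4
'[' at pos 32: depth = 5
'[' at pos 38: depth = 6
'[' at pos 54: depth = 2
'[' at pos 60: depth = 3
'[' at pos 64: depth = 4
'[' at pos 68: depth = 5
'[' at pos 78: depth = 5
'[' at pos 84: depth = 6
Maximum depth reached: 6

6


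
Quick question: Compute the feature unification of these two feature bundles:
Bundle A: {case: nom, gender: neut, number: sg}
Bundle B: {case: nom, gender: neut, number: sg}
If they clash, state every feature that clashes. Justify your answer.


Compare features:
case: A=nom vs B=nom -> unified: nom
gender: A=neut vs B=neut -> unified: neut
number: A=sg vs B=sg -> unified: sg
No clashes found.

Unified: {case: nom, gender: neut, number: sg}


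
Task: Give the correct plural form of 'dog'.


Apply rule: Add -s. 'dog' becomes 'dogs'.

dogs


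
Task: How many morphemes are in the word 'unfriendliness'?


Decomposition: un- (prefix) + friend (root) + -ly (suffix) + -ness (suffix) = 4 morpheme(s)

4 morphemes


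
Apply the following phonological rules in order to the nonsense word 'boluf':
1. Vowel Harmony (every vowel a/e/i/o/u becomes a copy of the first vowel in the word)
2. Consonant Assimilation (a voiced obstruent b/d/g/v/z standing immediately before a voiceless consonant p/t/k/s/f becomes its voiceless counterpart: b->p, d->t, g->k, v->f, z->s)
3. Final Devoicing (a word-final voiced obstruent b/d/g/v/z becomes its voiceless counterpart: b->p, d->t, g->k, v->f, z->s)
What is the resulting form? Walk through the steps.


Starting form: 'boluf'
Rule 1: Vowel Harmony: all vowels become 'o' (matching first vowel). 'boluf' -> 'bolof'
Rule 2: Consonant Assimilation: no voiced obstruent (b/d/g/v/z) stands immediately before a voiceless consonant (p/t/k/s/f). No change.
Rule 3: Final Devoicing: final consonant 'f' is not one of the voiced obstruents b/d/g/v/z. No change.
Final form: 'bolof'

bolof


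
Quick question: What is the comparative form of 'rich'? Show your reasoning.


Apply comparative formation (add -er): 'rich' -> 'richer'.

richer


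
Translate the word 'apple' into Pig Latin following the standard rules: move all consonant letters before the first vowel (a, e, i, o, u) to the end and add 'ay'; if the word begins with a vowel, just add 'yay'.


'apple' starts with a vowel, so add 'yay': 'appleyay'.

appleyay


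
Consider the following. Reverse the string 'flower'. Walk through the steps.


Reverse 'flower' character by character: 'rewolf'.

rewolf


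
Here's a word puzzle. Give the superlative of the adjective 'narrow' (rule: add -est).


Apply superlative formation (add -est): 'narrow' -> 'narrowest'.

narrowest


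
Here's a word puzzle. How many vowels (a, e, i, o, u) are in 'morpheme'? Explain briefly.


Vowels in 'morpheme': o, e, e = 3 vowels.

3


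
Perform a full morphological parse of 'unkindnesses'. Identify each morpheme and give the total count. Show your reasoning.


Step 1: Identify prefix: 'un' (meaning: not/reverse)
Step 2: Identify root: 'kind'
Step 3: Identify suffix(es): 'ness, es'
Decomposition: un- (prefix: not/reverse) + kind (root) + -ness (suffix: state of) + -es (plural)
Total morphemes: 4

4 morphemes (un- (prefix: not/reverse) + kind (root) + -ness (suffix: state of) + -es (plural))


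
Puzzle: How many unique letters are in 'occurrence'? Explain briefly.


Unique letters in 'occurrence': {c, e, n, o, r, u} = 6 distinct letters.

6


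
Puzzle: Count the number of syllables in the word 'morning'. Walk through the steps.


Break 'morning' into syllables: morn-ing -> morn | ing = 2 syllables

2 syllables


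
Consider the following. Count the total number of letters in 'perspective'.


Spell out 'perspective' and number each letter: p(1), e(2), r(3), s(4), p(5), e(6), c(7), t(8), i(9), v(10), e(11). Total: 11 letters.

11


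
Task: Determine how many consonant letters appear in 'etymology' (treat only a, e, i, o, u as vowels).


Consonants in 'etymology': t, y, m, l, g, y = 6 consonants.

6


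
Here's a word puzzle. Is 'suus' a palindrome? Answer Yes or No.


Forward: 'suus'
Reversed: 'suus'
They are identical.

Yes


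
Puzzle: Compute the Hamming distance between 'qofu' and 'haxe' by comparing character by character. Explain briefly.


Alignment:
Position 1: 'q' vs 'h' = DIFFER
Position 2: 'o' vs 'a' = DIFFER
Position 3: 'f' vs 'x' = DIFFER
Position 4: 'u' vs 'e' = DIFFER
Total differences: 4

4


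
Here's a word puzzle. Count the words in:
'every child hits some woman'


Split into words: every | child | hits | some | woman = 5 words.

5


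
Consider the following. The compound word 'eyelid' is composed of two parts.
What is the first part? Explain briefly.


Split 'eyelid' into 'eye' + 'lid'. The first part is 'eye'.

eye


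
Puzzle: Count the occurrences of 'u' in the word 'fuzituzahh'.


Letter 'u' in 'fuzituzahh': found at position(s) 2, 6 = 2 occurrence(s).

2


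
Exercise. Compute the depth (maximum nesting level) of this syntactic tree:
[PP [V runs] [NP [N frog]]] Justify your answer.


Count bracket nesting levels:
'[' at pos 0: depth = 1
'[' at pos 4: depth = 2
'[' at pos 13: depth = 2
'[' at pos 17: depth = 3
Maximum depth reached: 3

3


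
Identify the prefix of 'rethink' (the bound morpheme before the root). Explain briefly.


The word 'rethink' = 're' (prefix) + 'think' (root). The prefix is 're'.

re


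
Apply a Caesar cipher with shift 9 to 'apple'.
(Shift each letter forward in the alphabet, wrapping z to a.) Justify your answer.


Shift each letter by 9: a -> j, p -> y, p -> y, l -> u, e -> n. Result: 'jyyun'.

jyyun


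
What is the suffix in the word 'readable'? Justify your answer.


The word 'readable' = 'read' (root) + '-able' (suffix). The suffix is '-able'.

able


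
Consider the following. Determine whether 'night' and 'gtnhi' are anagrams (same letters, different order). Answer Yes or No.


Sorted letters of 'night': 'ghint'
Sorted letters of 'gtnhi': 'ghint'
They match.

Yes


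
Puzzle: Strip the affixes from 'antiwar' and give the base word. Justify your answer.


Remove prefix 'anti' from 'antiwar' to get root 'war'.

war


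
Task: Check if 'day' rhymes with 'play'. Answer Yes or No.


Rime (stressed vowel + following sounds) of 'day': -ay = /eɪ/
Rime of 'play': -ay = /eɪ/
/eɪ/ and /eɪ/ are the same ending sound, so the words rhyme.

Yes


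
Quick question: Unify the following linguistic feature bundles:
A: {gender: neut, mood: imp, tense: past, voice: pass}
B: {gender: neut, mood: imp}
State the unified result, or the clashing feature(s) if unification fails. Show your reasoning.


Compare features:
gender: A=neut vs B=neut -> unified: neut
mood: A=imp vs B=imp -> unified: imp
tense: A=past vs B=_ -> unified: past
voice: A=pass vs B=_ -> unified: pass
No clashes found.

Unified: {gender: neut, mood: imp, tense: past, voice: pass}


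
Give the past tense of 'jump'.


Apply rule: Add -ed. 'jump' becomes 'jumped'.

jumped


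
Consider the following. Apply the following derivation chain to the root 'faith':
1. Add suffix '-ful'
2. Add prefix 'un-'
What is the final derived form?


Step 1: Add suffix '-ful' to 'faith' = 'faithful'
Step 2: Add prefix 'un-' to 'faithful' = 'unfaithful'

unfaithful


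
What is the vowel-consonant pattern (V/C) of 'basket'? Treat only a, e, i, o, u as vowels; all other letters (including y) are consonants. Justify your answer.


Letter mapping: b = C, a = V, s = C, k = C, e = V, t = C.

CVCCVC


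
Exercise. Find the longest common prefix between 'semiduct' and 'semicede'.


Compare from the start: 4 characters match: 'semi'. Mismatch at position 5: 'd' vs 'c'.

semi


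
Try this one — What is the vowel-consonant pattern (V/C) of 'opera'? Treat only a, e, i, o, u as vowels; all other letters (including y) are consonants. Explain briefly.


Letter mapping: o = V, p = C, e = V, r = C, a = V.

VCVCV


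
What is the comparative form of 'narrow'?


Apply comparative formation (add -er): 'narrow' -> 'narrower'.

narrower


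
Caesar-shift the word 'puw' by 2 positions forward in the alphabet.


Shift each letter by 2: p -> r, u -> w, w -> y. Result: 'rwy'.

rwy


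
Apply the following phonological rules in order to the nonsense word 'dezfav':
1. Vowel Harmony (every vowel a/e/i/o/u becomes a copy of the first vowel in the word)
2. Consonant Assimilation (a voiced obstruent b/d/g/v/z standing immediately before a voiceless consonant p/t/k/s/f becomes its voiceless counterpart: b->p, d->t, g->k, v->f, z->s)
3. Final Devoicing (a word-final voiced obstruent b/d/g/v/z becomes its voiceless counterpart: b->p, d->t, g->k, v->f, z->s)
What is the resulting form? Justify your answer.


Starting form: 'dezfav'
Rule 1: Vowel Harmony: all vowels become 'e' (matching first vowel). 'dezfav' -> 'dezfev'
Rule 2: Consonant Assimilation: voiced obstruent before voiceless consonant becomes voiceless ('zf' -> 'sf'). 'dezfev' -> 'desfev'
Rule 3: Final Devoicing: word-final voiced obstruent 'v' becomes voiceless 'f'. 'desfev' -> 'desfef'
Final form: 'desfef'

desfef


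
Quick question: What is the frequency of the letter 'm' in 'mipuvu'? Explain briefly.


Letter 'm' in 'mipuvu': found at position(s) 1 = 1 occurrence(s).

1


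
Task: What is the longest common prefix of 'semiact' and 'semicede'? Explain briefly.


Compare from the start: 4 characters match: 'semi'. Mismatch at position 5: 'a' vs 'c'.

semi


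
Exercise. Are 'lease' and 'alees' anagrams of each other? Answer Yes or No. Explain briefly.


Sorted letters of 'lease': 'aeels'
Sorted letters of 'alees': 'aeels'
They match.

Yes


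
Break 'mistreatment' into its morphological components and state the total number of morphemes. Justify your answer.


Step 1: Identify prefix: 'mis' (meaning: wrongly)
Step 2: Identify root: 'treat'
Step 3: Identify suffix(es): 'ment'
Decomposition: mis- (prefix: wrongly) + treat (root) + -ment (suffix: action/result)
Total morphemes: 3

3 morphemes (mis- (prefix: wrongly) + treat (root) + -ment (suffix: action/result))


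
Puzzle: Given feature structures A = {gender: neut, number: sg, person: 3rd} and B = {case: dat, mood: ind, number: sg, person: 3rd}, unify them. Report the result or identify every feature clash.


Compare features:
case: A=_ vs B=dat -> unified: dat
gender: A=neut vs B=_ -> unified: neut
mood: A=_ vs B=ind -> unified: ind
number: A=sg vs B=sg -> unified: sg
person: A=3rd vs B=3rd -> unified: 3rd
No clashes found.

Unified: {case: dat, gender: neut, mood: ind, number: sg, person: 3rd}


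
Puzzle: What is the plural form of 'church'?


Apply rule: Add -es (sibilant/fricative ending). 'church' becomes 'churches'.

churches


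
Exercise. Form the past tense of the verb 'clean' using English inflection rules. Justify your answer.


Apply rule: Add -ed. 'clean' becomes 'cleaned'.

cleaned


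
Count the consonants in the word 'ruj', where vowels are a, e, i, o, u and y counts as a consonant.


Consonants in 'ruj': r, j = 2 consonants.

2


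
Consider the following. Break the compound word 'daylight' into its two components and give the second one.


Split 'daylight' into 'day' + 'light'. The second part is 'light'.

light


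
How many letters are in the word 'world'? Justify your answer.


Spell out 'world' and number each letter: w(1), o(2), r(3), l(4), d(5). Total: 5 letters.

5


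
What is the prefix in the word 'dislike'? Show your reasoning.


The word 'dislike' = 'dis' (prefix) + 'like' (root). The prefix is 'dis'.

dis


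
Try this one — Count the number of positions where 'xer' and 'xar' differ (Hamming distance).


Alignment:
Position 1: 'x' vs 'x' = match
Position 2: 'e' vs 'a' = DIFFER
Position 3: 'r' vs 'r' = match
Total differences: 1

1


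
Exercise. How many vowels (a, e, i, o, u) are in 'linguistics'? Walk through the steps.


Vowels in 'linguistics': i, u, i, i = 4 vowels.

4


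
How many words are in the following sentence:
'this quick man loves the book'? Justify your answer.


Split into words: this | quick | man | loves | the | book = 6 words.

6


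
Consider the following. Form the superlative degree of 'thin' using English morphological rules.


Apply superlative formation (double final consonant, add -est): 'thin' -> 'thinnest'.

thinnest


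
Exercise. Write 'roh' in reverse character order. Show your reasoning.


Reverse 'roh' character by character: 'hor'.

hor


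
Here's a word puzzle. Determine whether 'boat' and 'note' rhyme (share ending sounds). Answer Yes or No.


Rime (stressed vowel + following sounds) of 'boat': -oat = /oʊt/
Rime of 'note': -ote = /oʊt/
/oʊt/ and /oʊt/ are the same ending sound, so the words rhyme.

Yes


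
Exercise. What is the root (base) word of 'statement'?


Remove suffix '-ment' from 'statement' to get root 'state'.

state


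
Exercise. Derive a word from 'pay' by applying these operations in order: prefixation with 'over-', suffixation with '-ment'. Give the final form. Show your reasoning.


Step 1: Add prefix 'over-' to 'pay' = 'overpay'
Step 2: Add suffix '-ment' to 'overpay' = 'overpayment'

overpayment


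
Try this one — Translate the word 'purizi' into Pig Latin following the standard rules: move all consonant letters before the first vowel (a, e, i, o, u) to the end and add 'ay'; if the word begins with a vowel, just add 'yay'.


'purizi': move consonant cluster 'p' to end and add 'ay': 'urizipay'.

urizipay


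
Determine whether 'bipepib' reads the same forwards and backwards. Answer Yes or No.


Forward: 'bipepib'
Reversed: 'bipepib'
They are identical.

Yes


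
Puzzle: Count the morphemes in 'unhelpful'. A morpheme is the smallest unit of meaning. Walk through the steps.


Decomposition: un- (prefix) + help (root) + -ful (suffix) = 3 morpheme(s)

3 morphemes


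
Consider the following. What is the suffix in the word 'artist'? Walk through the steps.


The word 'artist' = 'art' (root) + '-ist' (suffix). The suffix is '-ist'.

ist


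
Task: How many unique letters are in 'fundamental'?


Unique letters in 'fundamental': {a, d, e, f, l, m, n, t, u} = 9 distinct letters.

9


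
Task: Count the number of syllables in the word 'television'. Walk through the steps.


Break 'television' into syllables: tel-e-vi-sion -> tel | e | vi | sion = 4 syllables

4 syllables


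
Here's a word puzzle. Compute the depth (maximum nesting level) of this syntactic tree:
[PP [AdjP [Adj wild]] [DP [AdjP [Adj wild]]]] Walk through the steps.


Count bracket nesting levels:
'[' at pos 0: depth = 1
'[' at pos 4: depth = 2
'[' at pos 10: depth = 3
'[' at pos 22: depth = 2
'[' at pos 26: depth = 3
'[' at pos 32: depth = 4
Maximum depth reached: 4

4


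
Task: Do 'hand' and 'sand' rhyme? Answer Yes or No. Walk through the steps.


Rime (stressed vowel + following sounds) of 'hand': -and = /ænd/
Rime of 'sand': -and = /ænd/
/ænd/ and /ænd/ are the same ending sound, so the words rhyme.

Yes


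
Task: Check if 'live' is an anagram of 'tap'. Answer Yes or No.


Sorted letters of 'live': 'eilv'
Sorted letters of 'tap': 'apt'
They do not match.

No


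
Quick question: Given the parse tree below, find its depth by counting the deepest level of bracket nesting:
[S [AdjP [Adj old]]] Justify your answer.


Count bracket nesting levels:
'[' at pos 0: depth = 1
'[' at pos 3: depth = 2
'[' at pos 9: depth = 3
Maximum depth reached: 3

3


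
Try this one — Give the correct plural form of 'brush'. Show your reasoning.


Apply rule: Add -es (sibilant/fricative ending). 'brush' becomes 'brushes'.

brushes


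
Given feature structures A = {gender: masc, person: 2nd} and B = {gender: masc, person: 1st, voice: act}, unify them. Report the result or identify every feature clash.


Compare features:
gender: A=masc vs B=masc -> unified: masc
person: A=2nd vs B=1st -> CLASH
voice: A=_ vs B=act -> unified: act
Clash detected on feature 'person' (2nd vs 1st); unification fails.

CLASH on 'person' (2nd vs 1st)


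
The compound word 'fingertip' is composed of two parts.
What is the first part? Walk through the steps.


Split 'fingertip' into 'finger' + 'tip'. The first part is 'finger'.

finger


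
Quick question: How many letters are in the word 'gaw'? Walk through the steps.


Spell out 'gaw' and number each letter: g(1), a(2), w(3). Total: 3 letters.

3


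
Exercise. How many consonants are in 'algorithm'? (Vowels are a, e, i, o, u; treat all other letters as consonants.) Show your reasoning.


Consonants in 'algorithm': l, g, r, t, h, m = 6 consonants.

6


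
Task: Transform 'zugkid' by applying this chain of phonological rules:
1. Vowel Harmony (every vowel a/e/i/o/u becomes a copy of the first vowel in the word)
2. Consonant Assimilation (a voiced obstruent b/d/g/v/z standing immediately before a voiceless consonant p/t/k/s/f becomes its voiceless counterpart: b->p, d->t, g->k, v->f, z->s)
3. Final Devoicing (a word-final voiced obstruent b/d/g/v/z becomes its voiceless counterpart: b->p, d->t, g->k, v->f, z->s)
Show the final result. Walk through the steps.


Starting form: 'zugkid'
Rule 1: Vowel Harmony: all vowels become 'u' (matching first vowel). 'zugkid' -> 'zugkud'
Rule 2: Consonant Assimilation: voiced obstruent before voiceless consonant becomes voiceless ('gk' -> 'kk'). 'zugkud' -> 'zukkud'
Rule 3: Final Devoicing: word-final voiced obstruent 'd' becomes voiceless 't'. 'zukkud' -> 'zukkut'
Final form: 'zukkut'

zukkut


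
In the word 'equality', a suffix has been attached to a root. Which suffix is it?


The word 'equality' = 'equal' (root) + '-ity' (suffix). The suffix is '-ity'.

ity


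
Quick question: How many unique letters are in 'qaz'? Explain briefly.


Unique letters in 'qaz': {a, q, z} = 3 distinct letters.

3


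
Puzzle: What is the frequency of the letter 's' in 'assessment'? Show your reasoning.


Letter 's' in 'assessment': found at position(s) 2, 3, 5, 6 = 4 occurrence(s).

4


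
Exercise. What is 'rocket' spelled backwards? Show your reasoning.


Reverse 'rocket' character by character: 'tekcor'.

tekcor


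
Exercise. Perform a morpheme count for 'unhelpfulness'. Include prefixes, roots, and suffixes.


Decomposition: un- (prefix) + help (root) + -ful (suffix) + -ness (suffix) = 4 morpheme(s)

4 morphemes


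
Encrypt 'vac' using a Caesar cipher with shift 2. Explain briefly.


Shift each letter by 2: v -> x, a -> c, c -> e. Result: 'xce'.

xce


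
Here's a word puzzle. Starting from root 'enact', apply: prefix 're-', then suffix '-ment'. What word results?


Step 1: Add prefix 're-' to 'enact' = 'reenact'
Step 2: Add suffix '-ment' to 'reenact' = 'reenactment'

reenactment


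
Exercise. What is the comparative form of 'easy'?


Apply comparative formation (consonant + y: change y to i, add -er): 'easy' -> 'easier'.

easier


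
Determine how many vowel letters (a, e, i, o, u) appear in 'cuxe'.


Vowels in 'cuxe': u, e = 2 vowels.

2


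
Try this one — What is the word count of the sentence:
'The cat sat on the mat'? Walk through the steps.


Split into words: The | cat | sat | on | the | mat = 6 words.

6


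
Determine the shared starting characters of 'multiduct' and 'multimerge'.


Compare from the start: 5 characters match: 'multi'. Mismatch at position 6: 'd' vs 'm'.

multi


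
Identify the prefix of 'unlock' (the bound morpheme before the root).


The word 'unlock' = 'un' (prefix) + 'lock' (root). The prefix is 'un'.

un


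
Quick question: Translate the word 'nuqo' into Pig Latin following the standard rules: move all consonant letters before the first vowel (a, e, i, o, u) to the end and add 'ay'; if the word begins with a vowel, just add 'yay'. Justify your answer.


'nuqo': move consonant cluster 'n' to end and add 'ay': 'uqonay'.

uqonay


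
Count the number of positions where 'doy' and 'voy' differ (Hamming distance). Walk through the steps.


Alignment:
Position 1: 'd' vs 'v' = DIFFER
Position 2: 'o' vs 'o' = match
Position 3: 'y' vs 'y' = match
Total differences: 1

1


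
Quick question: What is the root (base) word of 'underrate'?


Remove prefix 'under' from 'underrate' to get root 'rate'.

rate


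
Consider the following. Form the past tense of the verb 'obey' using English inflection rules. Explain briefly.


Apply rule: Add -ed. 'obey' becomes 'obeyed'.

obeyed


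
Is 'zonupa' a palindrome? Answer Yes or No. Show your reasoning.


Forward: 'zonupa'
Reversed: 'apunoz'
They differ.

No


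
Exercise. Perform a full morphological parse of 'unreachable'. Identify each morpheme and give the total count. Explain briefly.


Step 1: Identify prefix: 'un' (meaning: not/reverse)
Step 2: Identify root: 'reach'
Step 3: Identify suffix(es): 'able'
Decomposition: un- (prefix: not/reverse) + reach (root) + -able (suffix: capable of)
Total morphemes: 3

3 morphemes (un- (prefix: not/reverse) + reach (root) + -able (suffix: capable of))


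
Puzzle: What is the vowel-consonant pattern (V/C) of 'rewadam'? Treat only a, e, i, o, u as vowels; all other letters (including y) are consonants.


Letter mapping: r = C, e = V, w = C, a = V, d = C, a = V, m = C.

CVCVCVC


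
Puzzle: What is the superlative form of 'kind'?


Apply superlative formation (add -est): 'kind' -> 'kindest'.

kindest


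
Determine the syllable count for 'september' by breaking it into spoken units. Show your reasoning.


Break 'september' into syllables: sep-tem-ber -> sep | tem | ber = 3 syllables

3 syllables


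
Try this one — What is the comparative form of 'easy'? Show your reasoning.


Apply comparative formation (consonant + y: change y to i, add -er): 'easy' -> 'easier'.

easier


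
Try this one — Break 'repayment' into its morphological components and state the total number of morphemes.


Step 1: Identify prefix: 're' (meaning: again)
Step 2: Identify root: 'pay'
Step 3: Identify suffix(es): 'ment'
Decomposition: re- (prefix: again) + pay (root) + -ment (suffix: action/result)
Total morphemes: 3

3 morphemes (re- (prefix: again) + pay (root) + -ment (suffix: action/result))


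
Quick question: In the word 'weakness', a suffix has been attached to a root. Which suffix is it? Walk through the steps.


The word 'weakness' = 'weak' (root) + '-ness' (suffix). The suffix is '-ness'.

ness


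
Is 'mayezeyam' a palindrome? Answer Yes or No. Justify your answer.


Forward: 'mayezeyam'
Reversed: 'mayezeyam'
They are identical.

Yes


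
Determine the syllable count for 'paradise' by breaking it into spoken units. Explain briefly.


Break 'paradise' into syllables: par-a-dise -> par | a | dise = 3 syllables

3 syllables


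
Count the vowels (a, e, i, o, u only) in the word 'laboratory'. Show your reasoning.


Vowels in 'laboratory': a, o, a, o = 4 vowels.

4


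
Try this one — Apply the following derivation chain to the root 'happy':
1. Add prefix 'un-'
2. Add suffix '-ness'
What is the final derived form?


Step 1: Add prefix 'un-' to 'happy' = 'unhappy'
Step 2: Add suffix '-ness' to 'unhappy' = 'unhappiness'

unhappiness


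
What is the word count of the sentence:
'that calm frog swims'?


Split into words: that | calm | frog | swims = 4 words.

4


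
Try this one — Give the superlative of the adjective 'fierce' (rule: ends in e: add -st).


Apply superlative formation (ends in e: add -st): 'fierce' -> 'fiercest'.

fiercest


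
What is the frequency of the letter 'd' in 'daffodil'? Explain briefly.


Letter 'd' in 'daffodil': found at position(s) 1, 6 = 2 occurrence(s).

2


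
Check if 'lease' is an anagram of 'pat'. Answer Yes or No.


Sorted letters of 'lease': 'aeels'
Sorted letters of 'pat': 'apt'
They do not match.

No


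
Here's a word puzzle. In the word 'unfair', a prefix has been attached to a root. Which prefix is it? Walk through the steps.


The word 'unfair' = 'un' (prefix) + 'fair' (root). The prefix is 'un'.

un


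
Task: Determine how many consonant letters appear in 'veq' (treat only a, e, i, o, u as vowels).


Consonants in 'veq': v, q = 2 consonants.

2


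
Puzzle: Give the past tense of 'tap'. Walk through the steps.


Apply rule: Double final consonant and add -ed. 'tap' becomes 'tapped'.

tapped


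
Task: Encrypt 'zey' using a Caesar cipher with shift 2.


Shift each letter by 2: z -> b, e -> g, y -> a. Result: 'bga'.

bga


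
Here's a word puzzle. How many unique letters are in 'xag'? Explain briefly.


Unique letters in 'xag': {a, g, x} = 3 distinct letters.

3


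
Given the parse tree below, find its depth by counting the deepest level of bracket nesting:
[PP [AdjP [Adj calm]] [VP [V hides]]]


Count bracket nesting levels:
'[' at pos 0: depth = 1
'[' at pos 4: depth = 2
'[' at pos 10: depth = 3
'[' at pos 22: depth = 2
'[' at pos 26: depth = 3
Maximum depth reached: 3

3


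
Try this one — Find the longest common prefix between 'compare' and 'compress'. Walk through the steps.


Compare from the start: 4 characters match: 'comp'. Mismatch at position 5: 'a' vs 'r'.

comp


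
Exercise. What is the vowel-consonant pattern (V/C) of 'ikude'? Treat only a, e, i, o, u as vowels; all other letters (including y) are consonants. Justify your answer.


Letter mapping: i = V, k = C, u = V, d = C, e = V.

VCVCV


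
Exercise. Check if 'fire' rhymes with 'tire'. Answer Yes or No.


Rime (stressed vowel + following sounds) of 'fire': -ire = /aɪər/
Rime of 'tire': -ire = /aɪər/
/aɪər/ and /aɪər/ are the same ending sound, so the words rhyme.

Yes


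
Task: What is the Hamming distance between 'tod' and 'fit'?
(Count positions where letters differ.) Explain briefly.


Alignment:
Position 1: 't' vs 'f' = DIFFER
Position 2: 'o' vs 'i' = DIFFER
Position 3: 'd' vs 't' = DIFFER
Total differences: 3

3


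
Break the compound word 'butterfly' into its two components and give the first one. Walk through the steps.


Split 'butterfly' into 'butter' + 'fly'. The first part is 'butter'.

butter


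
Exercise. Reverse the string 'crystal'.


Reverse 'crystal' character by character: 'latsyrc'.

latsyrc


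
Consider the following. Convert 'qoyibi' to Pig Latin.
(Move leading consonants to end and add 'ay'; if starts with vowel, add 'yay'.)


'qoyibi': move consonant cluster 'q' to end and add 'ay': 'oyibiqay'.

oyibiqay


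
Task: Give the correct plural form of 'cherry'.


Apply rule: Change -y to -ies (consonant + y). 'cherry' becomes 'cherries'.

cherries


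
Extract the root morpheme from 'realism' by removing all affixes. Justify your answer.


Remove suffix '-ism' from 'realism' to get root 'real'.

real


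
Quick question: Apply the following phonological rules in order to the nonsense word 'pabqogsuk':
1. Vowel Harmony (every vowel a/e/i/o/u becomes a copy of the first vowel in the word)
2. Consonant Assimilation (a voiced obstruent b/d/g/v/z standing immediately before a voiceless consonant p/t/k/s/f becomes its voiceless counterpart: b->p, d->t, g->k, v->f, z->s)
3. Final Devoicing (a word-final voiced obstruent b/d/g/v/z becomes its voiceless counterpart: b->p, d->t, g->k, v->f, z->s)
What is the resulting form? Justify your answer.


Starting form: 'pabqogsuk'
Rule 1: Vowel Harmony: all vowels become 'a' (matching first vowel). 'pabqogsuk' -> 'pabqagsak'
Rule 2: Consonant Assimilation: voiced obstruent before voiceless consonant becomes voiceless ('gs' -> 'ks'). 'pabqagsak' -> 'pabqaksak'
Rule 3: Final Devoicing: final consonant 'k' is not one of the voiced obstruents b/d/g/v/z. No change.
Final form: 'pabqaksak'

pabqaksak


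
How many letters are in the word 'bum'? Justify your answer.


Spell out 'bum' and number each letter: b(1), u(2), m(3). Total: 3 letters.

3


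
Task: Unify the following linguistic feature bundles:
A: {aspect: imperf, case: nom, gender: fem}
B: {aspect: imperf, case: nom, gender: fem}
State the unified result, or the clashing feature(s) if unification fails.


Compare features:
aspect: A=imperf vs B=imperf -> unified: imperf
case: A=nom vs B=nom -> unified: nom
gender: A=fem vs B=fem -> unified: fem
No clashes found.

Unified: {aspect: imperf, case: nom, gender: fem}


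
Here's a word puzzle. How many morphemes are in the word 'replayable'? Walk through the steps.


Decomposition: re- (prefix) + play (root) + -able (suffix) = 3 morpheme(s)

3 morphemes


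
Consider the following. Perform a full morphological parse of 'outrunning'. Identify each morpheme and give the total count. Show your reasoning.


Step 1: Identify prefix: 'out' (meaning: surpass)
Step 2: Identify root: 'run'
Step 3: Identify suffix(es): 'ing'
Decomposition: out- (prefix: surpass) + run (root) + -ing (suffix: ongoing action)
Total morphemes: 3

3 morphemes (out- (prefix: surpass) + run (root) + -ing (suffix: ongoing action))


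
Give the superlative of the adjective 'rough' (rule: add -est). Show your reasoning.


Apply superlative formation (add -est): 'rough' -> 'roughest'.

roughest


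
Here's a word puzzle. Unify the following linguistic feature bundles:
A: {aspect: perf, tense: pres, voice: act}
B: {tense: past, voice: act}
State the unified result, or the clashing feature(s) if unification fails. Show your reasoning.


Compare features:
aspect: A=perf vs B=_ -> unified: perf
tense: A=pres vs B=past -> CLASH
voice: A=act vs B=act -> unified: act
Clash detected on feature 'tense' (pres vs past); unification fails.

CLASH on 'tense' (pres vs past)


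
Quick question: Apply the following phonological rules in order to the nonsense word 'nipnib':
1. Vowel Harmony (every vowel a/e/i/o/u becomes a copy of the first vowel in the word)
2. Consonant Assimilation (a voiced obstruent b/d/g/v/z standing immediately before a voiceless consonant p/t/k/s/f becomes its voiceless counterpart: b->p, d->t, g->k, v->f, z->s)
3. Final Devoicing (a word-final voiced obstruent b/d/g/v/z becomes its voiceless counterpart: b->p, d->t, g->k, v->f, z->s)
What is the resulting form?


Starting form: 'nipnib'
Rule 1: Vowel Harmony: all vowels already match. No change.
Rule 2: Consonant Assimilation: no voiced obstruent (b/d/g/v/z) stands immediately before a voiceless consonant (p/t/k/s/f). No change.
Rule 3: Final Devoicing: word-final voiced obstruent 'b' becomes voiceless 'p'. 'nipnib' -> 'nipnip'
Final form: 'nipnip'

nipnip


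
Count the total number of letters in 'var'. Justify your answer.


Spell out 'var' and number each letter: v(1), a(2), r(3). Total: 3 letters.

3


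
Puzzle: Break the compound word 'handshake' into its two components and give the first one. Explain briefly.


Split 'handshake' into 'hand' + 'shake'. The first part is 'hand'.

hand


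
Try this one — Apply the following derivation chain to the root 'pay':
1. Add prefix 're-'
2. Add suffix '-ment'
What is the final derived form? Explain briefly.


Step 1: Add prefix 're-' to 'pay' = 'repay'
Step 2: Add suffix '-ment' to 'repay' = 'repayment'

repayment


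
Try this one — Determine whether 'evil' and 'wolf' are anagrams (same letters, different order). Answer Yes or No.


Sorted letters of 'evil': 'eilv'
Sorted letters of 'wolf': 'flow'
They do not match.

No


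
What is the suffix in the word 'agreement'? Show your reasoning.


The word 'agreement' = 'agree' (root) + '-ment' (suffix). The suffix is '-ment'.

ment


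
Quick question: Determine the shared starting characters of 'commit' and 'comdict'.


Compare from the start: 3 characters match: 'com'. Mismatch at position 4: 'm' vs 'd'.

com


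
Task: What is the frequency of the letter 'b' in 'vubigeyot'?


Letter 'b' in 'vubigeyot': found at position(s) 3 = 1 occurrence(s).

1


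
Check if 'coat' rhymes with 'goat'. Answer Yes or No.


Rime (stressed vowel + following sounds) of 'coat': -oat = /oʊt/
Rime of 'goat': -oat = /oʊt/
/oʊt/ and /oʊt/ are the same ending sound, so the words rhyme.

Yes


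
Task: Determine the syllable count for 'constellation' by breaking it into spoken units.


Break 'constellation' into syllables: con-stel-la-tion -> con | stel | la | tion = 4 syllables

4 syllables


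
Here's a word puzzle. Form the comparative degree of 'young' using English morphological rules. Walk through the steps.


Apply comparative formation (add -er): 'young' -> 'younger'.

younger


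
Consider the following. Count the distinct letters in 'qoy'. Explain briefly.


Unique letters in 'qoy': {o, q, y} = 3 distinct letters.

3


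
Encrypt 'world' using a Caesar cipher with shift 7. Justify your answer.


Shift each letter by 7: w -> d, o -> v, r -> y, l -> s, d -> k. Result: 'dvysk'.

dvysk


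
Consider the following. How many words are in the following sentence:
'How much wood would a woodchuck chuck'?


Split into words: How | much | wood | would | a | woodchuck | chuck = 7 words.

7


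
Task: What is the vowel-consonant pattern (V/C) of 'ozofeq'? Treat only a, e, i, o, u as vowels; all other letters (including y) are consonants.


Letter mapping: o = V, z = C, o = V, f = C, e = V, q = C.

VCVCVC


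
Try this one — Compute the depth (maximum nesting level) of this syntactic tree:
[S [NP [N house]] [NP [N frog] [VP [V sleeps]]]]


Count bracket nesting levels:
'[' at pos 0: depth = 1
'[' at pos 3: depth = 2
'[' at pos 7: depth = 3
'[' at pos 18: depth = 2
'[' at pos 22: depth = 3
'[' at pos 31: depth = 3
'[' at pos 35: depth = 4
Maximum depth reached: 4

4


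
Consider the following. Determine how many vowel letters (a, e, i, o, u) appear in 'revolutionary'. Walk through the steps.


Vowels in 'revolutionary': e, o, u, i, o, a = 6 vowels.

6


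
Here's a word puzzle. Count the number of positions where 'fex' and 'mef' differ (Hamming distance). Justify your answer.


Alignment:
Position 1: 'f' vs 'm' = DIFFER
Position 2: 'e' vs 'e' = match
Position 3: 'x' vs 'f' = DIFFER
Total differences: 2

2


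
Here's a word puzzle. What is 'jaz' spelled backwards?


Reverse 'jaz' character by character: 'zaj'.

zaj


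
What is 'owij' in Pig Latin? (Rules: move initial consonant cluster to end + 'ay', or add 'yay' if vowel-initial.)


'owij' starts with a vowel, so add 'yay': 'owijyay'.

owijyay


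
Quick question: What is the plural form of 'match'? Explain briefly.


Apply rule: Add -es (sibilant/fricative ending). 'match' becomes 'matches'.

matches


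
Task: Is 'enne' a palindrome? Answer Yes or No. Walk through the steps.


Forward: 'enne'
Reversed: 'enne'
They are identical.

Yes


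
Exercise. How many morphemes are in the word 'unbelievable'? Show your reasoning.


Decomposition: un- (prefix) + believe (root) + -able (suffix) = 3 morpheme(s)

3 morphemes


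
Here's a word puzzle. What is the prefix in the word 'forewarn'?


The word 'forewarn' = 'fore' (prefix) + 'warn' (root). The prefix is 'fore'.

fore


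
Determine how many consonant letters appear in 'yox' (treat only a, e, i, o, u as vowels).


Consonants in 'yox': y, x = 2 consonants.

2


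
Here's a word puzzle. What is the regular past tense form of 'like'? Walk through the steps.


Apply rule: Add -d (word ends in -e). 'like' becomes 'liked'.

liked


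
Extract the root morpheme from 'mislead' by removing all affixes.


Remove prefix 'mis' from 'mislead' to get root 'lead'.

lead


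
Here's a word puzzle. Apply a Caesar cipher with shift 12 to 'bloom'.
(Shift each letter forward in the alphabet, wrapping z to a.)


Shift each letter by 12: b -> n, l -> x, o -> a, o -> a, m -> y. Result: 'nxaay'.

nxaay
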